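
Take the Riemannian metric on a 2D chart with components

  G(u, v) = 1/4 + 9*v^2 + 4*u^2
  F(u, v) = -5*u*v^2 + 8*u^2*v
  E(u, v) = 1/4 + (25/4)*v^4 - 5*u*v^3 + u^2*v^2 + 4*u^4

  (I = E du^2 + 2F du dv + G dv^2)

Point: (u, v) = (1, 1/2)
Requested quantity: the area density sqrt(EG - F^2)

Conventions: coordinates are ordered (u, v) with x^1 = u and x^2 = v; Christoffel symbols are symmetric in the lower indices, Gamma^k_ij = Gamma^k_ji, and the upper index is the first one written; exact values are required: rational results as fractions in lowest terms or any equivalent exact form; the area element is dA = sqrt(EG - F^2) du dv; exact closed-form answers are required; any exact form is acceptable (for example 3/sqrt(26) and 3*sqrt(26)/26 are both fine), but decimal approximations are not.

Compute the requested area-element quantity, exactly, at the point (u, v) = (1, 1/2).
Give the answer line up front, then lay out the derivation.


Answer: sqrt(EG - F^2) = sqrt(5162)/16

E = 273/64, F = 11/4, G = 13/2; EG - F^2 = 2581/128


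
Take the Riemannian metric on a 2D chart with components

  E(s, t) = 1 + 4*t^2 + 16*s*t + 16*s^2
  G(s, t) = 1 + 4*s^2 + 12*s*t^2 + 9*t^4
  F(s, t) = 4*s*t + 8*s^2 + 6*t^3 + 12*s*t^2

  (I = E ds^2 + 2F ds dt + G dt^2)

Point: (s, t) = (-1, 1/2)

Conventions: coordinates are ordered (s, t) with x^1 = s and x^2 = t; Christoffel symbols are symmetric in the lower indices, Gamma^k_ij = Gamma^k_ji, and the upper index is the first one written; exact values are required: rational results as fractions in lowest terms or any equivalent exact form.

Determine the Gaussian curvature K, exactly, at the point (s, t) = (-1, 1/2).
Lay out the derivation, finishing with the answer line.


E = 10, F = 15/4, G = 41/16, EG - F^2 = 185/16 at the point
E_s = -24, E_t = -12, F_s = -11, F_t = -23/2, G_s = -5, G_t = -15/2
E_tt = 8, F_st = 16, G_ss = 8
The intrinsic route: Brioschi's K = (det M1 - det M2)/(EG - F^2)^2.
M1 = [[-E_tt/2 + F_st - G_ss/2, E_s/2, F_s - E_t/2], [F_t - G_s/2, E, F], [G_t/2, F, G]] = [[8, -12, -5], [-9, 10, 15/4], [-15/4, 15/4, 41/16]]; det M1 = -137/4
M2 = [[0, E_t/2, G_s/2], [E_t/2, E, F], [G_s/2, F, G]] = [[0, -6, -5/2], [-6, 10, 15/4], [-5/2, 15/4, 41/16]]; det M2 = -169/4
det M1 - det M2 = 8; K = 8 / (185/16)^2 = 2048/34225

Answer: K = 2048/34225


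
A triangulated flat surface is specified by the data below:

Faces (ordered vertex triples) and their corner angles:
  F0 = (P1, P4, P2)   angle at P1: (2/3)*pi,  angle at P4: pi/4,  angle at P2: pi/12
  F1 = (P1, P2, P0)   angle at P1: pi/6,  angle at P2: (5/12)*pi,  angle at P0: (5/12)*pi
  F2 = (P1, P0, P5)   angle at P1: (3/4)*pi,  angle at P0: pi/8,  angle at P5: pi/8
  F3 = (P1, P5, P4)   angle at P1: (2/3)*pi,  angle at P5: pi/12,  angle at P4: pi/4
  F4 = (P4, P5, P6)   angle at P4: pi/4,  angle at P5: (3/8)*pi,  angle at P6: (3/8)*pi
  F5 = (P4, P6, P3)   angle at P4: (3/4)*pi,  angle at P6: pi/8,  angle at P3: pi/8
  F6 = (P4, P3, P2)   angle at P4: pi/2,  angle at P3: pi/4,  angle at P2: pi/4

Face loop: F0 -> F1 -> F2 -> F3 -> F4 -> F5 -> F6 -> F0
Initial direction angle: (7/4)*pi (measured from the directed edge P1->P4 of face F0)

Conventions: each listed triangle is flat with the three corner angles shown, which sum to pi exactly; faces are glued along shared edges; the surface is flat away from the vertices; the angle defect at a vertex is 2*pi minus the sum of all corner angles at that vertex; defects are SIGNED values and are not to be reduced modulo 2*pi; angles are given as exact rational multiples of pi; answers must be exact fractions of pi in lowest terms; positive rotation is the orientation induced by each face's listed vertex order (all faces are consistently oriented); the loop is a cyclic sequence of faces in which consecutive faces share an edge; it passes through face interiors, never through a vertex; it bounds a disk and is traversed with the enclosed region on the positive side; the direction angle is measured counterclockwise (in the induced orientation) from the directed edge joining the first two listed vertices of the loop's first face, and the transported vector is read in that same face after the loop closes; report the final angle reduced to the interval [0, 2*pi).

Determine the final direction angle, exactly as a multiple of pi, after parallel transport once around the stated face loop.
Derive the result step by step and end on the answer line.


enclosed vertex P1: corner angles sum to (9/4)*pi, defect = 2*pi - (9/4)*pi = -pi/4
enclosed vertex P4: corner angles sum to 2*pi, defect = 2*pi - 2*pi = 0
final direction = starting direction + enclosed defect total, reduced mod 2*pi (induced orientation)
final angle = (7/4)*pi - pi/4 = (3/2)*pi (mod 2*pi)

Answer: final direction angle = (3/2)*pi


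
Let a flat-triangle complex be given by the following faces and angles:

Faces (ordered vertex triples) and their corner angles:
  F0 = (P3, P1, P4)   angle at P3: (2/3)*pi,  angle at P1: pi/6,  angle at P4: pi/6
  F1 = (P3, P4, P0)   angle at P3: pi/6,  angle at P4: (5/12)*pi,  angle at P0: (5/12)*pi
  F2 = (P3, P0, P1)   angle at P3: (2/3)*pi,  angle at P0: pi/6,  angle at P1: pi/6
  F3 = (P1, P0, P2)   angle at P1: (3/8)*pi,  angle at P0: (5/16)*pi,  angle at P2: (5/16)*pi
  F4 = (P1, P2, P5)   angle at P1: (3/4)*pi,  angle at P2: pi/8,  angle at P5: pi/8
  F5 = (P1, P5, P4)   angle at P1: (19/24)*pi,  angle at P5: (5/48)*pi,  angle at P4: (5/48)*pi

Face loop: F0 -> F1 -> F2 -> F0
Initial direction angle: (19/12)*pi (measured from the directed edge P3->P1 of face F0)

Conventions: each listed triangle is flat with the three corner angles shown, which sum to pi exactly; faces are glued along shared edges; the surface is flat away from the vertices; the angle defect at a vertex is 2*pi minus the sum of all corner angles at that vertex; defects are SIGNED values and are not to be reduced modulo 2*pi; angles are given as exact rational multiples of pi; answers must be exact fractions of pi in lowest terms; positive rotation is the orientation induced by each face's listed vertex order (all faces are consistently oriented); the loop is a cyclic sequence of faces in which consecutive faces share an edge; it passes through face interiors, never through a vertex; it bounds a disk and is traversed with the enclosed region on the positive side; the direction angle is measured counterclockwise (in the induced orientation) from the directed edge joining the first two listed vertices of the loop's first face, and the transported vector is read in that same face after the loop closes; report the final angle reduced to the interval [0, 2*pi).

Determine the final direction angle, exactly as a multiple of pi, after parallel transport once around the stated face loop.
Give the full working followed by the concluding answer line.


enclosed vertex P3: corner angles sum to (3/2)*pi, defect = 2*pi - (3/2)*pi = pi/2
the final direction is the initial angle plus the enclosed defects, taken mod 2*pi in the induced orientation
final angle = (19/12)*pi + pi/2 = pi/12 (mod 2*pi)

Answer: final direction angle = pi/12


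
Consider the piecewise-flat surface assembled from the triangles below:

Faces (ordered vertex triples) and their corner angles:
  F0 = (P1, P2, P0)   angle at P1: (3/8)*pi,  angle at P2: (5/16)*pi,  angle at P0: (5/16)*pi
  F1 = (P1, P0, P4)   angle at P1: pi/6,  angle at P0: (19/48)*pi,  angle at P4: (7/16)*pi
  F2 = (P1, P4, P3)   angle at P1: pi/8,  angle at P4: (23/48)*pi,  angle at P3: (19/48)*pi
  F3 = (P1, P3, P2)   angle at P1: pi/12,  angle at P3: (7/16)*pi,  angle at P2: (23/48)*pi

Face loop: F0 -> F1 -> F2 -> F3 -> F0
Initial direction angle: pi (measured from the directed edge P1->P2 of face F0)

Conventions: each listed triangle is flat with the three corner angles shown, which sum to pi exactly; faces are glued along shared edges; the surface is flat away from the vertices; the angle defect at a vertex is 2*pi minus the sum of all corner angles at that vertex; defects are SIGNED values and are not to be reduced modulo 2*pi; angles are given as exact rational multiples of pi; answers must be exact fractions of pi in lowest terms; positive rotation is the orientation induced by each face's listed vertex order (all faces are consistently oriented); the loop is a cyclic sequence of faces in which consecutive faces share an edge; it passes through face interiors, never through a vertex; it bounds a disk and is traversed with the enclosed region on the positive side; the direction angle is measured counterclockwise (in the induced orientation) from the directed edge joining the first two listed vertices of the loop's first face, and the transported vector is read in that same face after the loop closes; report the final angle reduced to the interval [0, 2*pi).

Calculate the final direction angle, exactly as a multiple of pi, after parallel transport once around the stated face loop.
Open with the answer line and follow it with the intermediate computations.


Answer: final direction angle = pi/4

enclosed vertex P1: corner angles sum to (3/4)*pi, defect = 2*pi - (3/4)*pi = (5/4)*pi
transport around the loop rotates by the sum of enclosed defects; add to the initial angle mod 2*pi
final angle = pi + (5/4)*pi = pi/4 (mod 2*pi)


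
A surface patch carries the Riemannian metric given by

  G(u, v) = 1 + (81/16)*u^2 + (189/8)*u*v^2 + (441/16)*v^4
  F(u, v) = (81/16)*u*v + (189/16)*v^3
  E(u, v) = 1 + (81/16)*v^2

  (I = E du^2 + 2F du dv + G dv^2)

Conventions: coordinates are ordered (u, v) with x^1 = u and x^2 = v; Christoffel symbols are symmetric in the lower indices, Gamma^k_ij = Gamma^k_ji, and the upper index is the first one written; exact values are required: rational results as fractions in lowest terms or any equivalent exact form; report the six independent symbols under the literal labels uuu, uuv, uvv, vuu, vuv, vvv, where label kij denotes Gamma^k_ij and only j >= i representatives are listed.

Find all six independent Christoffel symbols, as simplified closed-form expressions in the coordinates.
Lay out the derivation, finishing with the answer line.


E = 1 + (81/16)*v^2; F = (81/16)*u*v + (189/16)*v^3; G = 1 + (81/16)*u^2 + (189/8)*u*v^2 + (441/16)*v^4
Gamma^k_ij = (1/2) g^{kl} (d_i g_jl + d_j g_il - d_l g_ij), with g^inv = (1/(EG-F^2)) [[G, -F], [-F, E]]
first partials: E_u = 0, E_v = (81/8)*v, F_u = (81/16)*v, F_v = (81/16)*u + (567/16)*v^2, G_u = (81/8)*u + (189/8)*v^2, G_v = (189/4)*u*v + (441/4)*v^3
D = EG - F^2 = 1 + (81/16)*v^2 + (81/16)*u^2 + (189/8)*u*v^2 + (441/16)*v^4
expanded: Gamma^u_uu = (G E_u - 2F F_u + F E_v)/(2D), Gamma^u_uv = (G E_v - F G_u)/(2D), Gamma^u_vv = (2G F_v - G G_u - F G_v)/(2D), Gamma^v_uu = (2E F_u - E E_v - F E_u)/(2D), Gamma^v_uv = (E G_u - F E_v)/(2D), Gamma^v_vv = (E G_v - 2F F_v + F G_u)/(2D); substitute and cancel common factors

Answer: Gamma_uuu = 0, Gamma_uuv = 81*v/(81*u^2 + 378*u*v^2 + 441*v^4 + 81*v^2 + 16), Gamma_uvv = 378*v^2/(81*u^2 + 378*u*v^2 + 441*v^4 + 81*v^2 + 16), Gamma_vuu = 0, Gamma_vuv = (81*u + 189*v^2)/(81*u^2 + 378*u*v^2 + 441*v^4 + 81*v^2 + 16), Gamma_vvv = (378*u*v + 882*v^3)/(81*u^2 + 378*u*v^2 + 441*v^4 + 81*v^2 + 16)


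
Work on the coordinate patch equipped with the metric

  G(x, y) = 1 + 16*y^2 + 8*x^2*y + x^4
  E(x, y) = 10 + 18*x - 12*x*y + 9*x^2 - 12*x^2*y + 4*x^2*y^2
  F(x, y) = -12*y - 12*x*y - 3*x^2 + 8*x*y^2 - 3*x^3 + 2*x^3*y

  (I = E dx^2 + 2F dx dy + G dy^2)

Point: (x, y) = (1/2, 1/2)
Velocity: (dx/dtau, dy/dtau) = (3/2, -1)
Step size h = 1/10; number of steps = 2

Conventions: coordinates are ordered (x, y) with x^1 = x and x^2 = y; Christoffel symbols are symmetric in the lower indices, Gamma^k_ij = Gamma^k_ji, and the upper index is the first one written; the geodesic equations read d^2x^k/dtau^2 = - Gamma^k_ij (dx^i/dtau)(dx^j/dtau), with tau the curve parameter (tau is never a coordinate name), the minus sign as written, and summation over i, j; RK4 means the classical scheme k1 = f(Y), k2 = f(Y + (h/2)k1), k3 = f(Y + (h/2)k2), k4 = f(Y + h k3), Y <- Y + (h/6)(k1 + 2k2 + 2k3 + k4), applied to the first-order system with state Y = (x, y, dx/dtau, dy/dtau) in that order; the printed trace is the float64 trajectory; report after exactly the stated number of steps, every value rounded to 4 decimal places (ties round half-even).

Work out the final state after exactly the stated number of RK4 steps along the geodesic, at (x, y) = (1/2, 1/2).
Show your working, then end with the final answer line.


f(Y) = (dx/dtau, dy/dtau, -Gamma^x_ij Y'^i Y'^j, -Gamma^y_ij Y'^i Y'^j) with the Gammas evaluated at the stage position; h = 0.100000; intermediate values shown to 6 dp
step 0: x = 0.5000, y = 0.5000, dx/dtau = 1.5000, dy/dtau = -1.0000
step 1:
  k1: at (x, y) = (0.500000, 0.500000), (dx/dtau, dy/dtau) = (1.500000, -1.000000); Gamma_xxx = 0.362606, Gamma_xxy = -0.181303, Gamma_xyy = -0.725212, Gamma_yxx = -0.203966, Gamma_yxy = 0.101983, Gamma_yyy = 0.407932; k1 = (1.500000, -1.000000, -0.634561, 0.356941)
  k2: at (x, y) = (0.575000, 0.450000), (dx/dtau, dy/dtau) = (1.468272, -0.982153); Gamma_xxx = 0.380153, Gamma_xxy = -0.208179, Gamma_xyy = -0.724101, Gamma_yxx = -0.192505, Gamma_yxy = 0.105419, Gamma_yyy = 0.366676; k2 = (1.468272, -0.982153, -0.721473, 0.365345)
  k3: at (x, y) = (0.573414, 0.450892), (dx/dtau, dy/dtau) = (1.463926, -0.981733); Gamma_xxx = 0.379914, Gamma_xxy = -0.207650, Gamma_xyy = -0.724261, Gamma_yxx = -0.192741, Gamma_yxy = 0.105347, Gamma_yyy = 0.367438; k3 = (1.463926, -0.981733, -0.713008, 0.361729)
  k4: at (x, y) = (0.646393, 0.401827), (dx/dtau, dy/dtau) = (1.428699, -0.963827); Gamma_xxx = 0.394042, Gamma_xxy = -0.231936, Gamma_xyy = -0.717632, Gamma_yxx = -0.180552, Gamma_yxy = 0.106274, Gamma_yyy = 0.328823; k4 = (1.428699, -0.963827, -0.776419, 0.355759)
  Y <- Y + (h/6)(k1 + 2k2 + 2k3 + k4): x = 0.6466, y = 0.4018, dx/dtau = 1.4287, dy/dtau = -0.9639
step 2:
  k1: at (x, y) = (0.646552, 0.401807), (dx/dtau, dy/dtau) = (1.428668, -0.963886); Gamma_xxx = 0.394022, Gamma_xxy = -0.231977, Gamma_xyy = -0.717582, Gamma_yxx = -0.180539, Gamma_yxy = 0.106291, Gamma_yyy = 0.328792; k1 = (1.428668, -0.963886, -0.776444, 0.355762)
  k2: at (x, y) = (0.717985, 0.353612), (dx/dtau, dy/dtau) = (1.389845, -0.946098); Gamma_xxx = 0.404864, Gamma_xxy = -0.253567, Gamma_xyy = -0.706329, Gamma_yxx = -0.168174, Gamma_yxy = 0.105328, Gamma_yyy = 0.293398; k2 = (1.389845, -0.946098, -0.816672, 0.339233)
  k3: at (x, y) = (0.716044, 0.354502), (dx/dtau, dy/dtau) = (1.387834, -0.946924); Gamma_xxx = 0.404823, Gamma_xxy = -0.253052, Gamma_xyy = -0.706807, Gamma_yxx = -0.168432, Gamma_yxy = 0.105286, Gamma_yyy = 0.294077; k3 = (1.387834, -0.946924, -0.811063, 0.337454)
  k4: at (x, y) = (0.785335, 0.307114), (dx/dtau, dy/dtau) = (1.347561, -0.930140); Gamma_xxx = 0.412947, Gamma_xxy = -0.271863, Gamma_xyy = -0.692349, Gamma_yxx = -0.156346, Gamma_yxy = 0.102930, Gamma_yyy = 0.262131; k4 = (1.347561, -0.930140, -0.832403, 0.315157)
  Y <- Y + (h/6)(k1 + 2k2 + 2k3 + k4): x = 0.7854, y = 0.3071, dx/dtau = 1.3476, dy/dtau = -0.9301

Answer: x = 0.7854, y = 0.3071, dx/dtau = 1.3476, dy/dtau = -0.9301


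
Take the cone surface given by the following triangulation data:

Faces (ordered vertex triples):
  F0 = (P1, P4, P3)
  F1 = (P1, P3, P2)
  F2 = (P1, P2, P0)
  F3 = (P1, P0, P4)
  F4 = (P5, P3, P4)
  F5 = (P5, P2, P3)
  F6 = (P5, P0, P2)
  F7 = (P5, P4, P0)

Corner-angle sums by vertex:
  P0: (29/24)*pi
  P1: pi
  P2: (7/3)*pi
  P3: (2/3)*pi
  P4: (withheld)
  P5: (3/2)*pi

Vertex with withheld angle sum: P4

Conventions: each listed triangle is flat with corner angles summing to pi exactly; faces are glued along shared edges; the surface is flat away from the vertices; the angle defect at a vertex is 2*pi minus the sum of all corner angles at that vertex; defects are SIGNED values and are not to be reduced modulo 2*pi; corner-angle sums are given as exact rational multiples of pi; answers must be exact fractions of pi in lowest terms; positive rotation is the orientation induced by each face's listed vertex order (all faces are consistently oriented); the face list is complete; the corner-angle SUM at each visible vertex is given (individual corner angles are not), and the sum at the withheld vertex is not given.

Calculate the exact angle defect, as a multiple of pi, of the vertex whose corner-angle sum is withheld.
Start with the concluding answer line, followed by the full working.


Answer: defect(P4) = (17/24)*pi

V = 6, E = 12, F = 8; chi = V - E + F = 2
Gauss-Bonnet: total defect = 2*pi*chi = 4*pi; visible defects sum to (79/24)*pi


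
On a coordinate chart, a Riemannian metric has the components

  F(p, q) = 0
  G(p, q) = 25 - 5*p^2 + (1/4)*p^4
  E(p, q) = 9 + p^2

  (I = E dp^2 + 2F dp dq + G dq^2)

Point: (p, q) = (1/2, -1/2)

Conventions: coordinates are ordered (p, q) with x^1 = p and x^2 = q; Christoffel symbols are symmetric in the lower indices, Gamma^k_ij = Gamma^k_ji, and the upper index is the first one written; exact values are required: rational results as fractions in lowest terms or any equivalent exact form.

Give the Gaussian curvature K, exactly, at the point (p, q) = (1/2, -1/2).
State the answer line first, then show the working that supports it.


Answer: K = 384/17797

E = 37/4, F = 0, G = 1521/64, EG - F^2 = 56277/256 at the point
E_p = 1, E_q = 0, F_p = 0, F_q = 0, G_p = -39/8, G_q = 0
E_qq = 0, F_pq = 0, G_pp = -37/4
Brioschi: K = (det M1 - det M2) / (EG - F^2)^2 with the standard first/second-derivative matrices M1, M2.
M1 = [[-E_qq/2 + F_pq - G_pp/2, E_p/2, F_p - E_q/2], [F_q - G_p/2, E, F], [G_q/2, F, G]] = [[37/8, 1/2, 0], [39/16, 37/4, 0], [0, 0, 1521/64]]; det M1 = 1011465/1024
M2 = [[0, E_q/2, G_p/2], [E_q/2, E, F], [G_p/2, F, G]] = [[0, 0, -39/16], [0, 37/4, 0], [-39/16, 0, 1521/64]]; det M2 = -56277/1024
det M1 - det M2 = 533871/512; K = 533871/512 / (56277/256)^2 = 384/17797


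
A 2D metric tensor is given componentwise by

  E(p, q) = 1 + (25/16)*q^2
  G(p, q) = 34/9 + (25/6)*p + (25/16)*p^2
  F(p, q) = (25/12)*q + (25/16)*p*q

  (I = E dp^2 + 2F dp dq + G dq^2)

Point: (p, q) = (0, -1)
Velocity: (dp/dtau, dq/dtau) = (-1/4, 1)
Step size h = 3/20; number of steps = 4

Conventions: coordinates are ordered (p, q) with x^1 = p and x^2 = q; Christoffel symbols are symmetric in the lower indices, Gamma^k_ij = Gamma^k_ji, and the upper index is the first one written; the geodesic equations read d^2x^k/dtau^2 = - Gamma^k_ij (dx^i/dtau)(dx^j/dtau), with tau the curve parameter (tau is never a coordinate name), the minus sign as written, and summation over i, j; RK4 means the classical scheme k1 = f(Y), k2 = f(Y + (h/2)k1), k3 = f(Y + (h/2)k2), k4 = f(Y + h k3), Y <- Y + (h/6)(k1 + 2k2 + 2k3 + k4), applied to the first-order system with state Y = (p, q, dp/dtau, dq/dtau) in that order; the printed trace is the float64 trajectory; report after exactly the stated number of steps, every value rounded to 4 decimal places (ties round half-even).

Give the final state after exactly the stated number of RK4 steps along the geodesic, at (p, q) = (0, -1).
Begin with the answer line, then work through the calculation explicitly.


Answer: p = -0.1783, q = -0.3526, dp/dtau = -0.3441, dq/dtau = 1.1834

f(Y) = (dp/dtau, dq/dtau, -Gamma^p_ij Y'^i Y'^j, -Gamma^q_ij Y'^i Y'^j) with the Gammas evaluated at the stage position; h = 0.150000; intermediate values shown to 6 dp
step 0: p = 0.0000, q = -1.0000, dp/dtau = -0.2500, dq/dtau = 1.0000
step 1:
  k1: at (p, q) = (0.000000, -1.000000), (dp/dtau, dq/dtau) = (-0.250000, 1.000000); Gamma_ppp = 0.000000, Gamma_ppq = -0.292588, Gamma_pqq = 0.000000, Gamma_qpp = 0.000000, Gamma_qpq = 0.390117, Gamma_qqq = 0.000000; k1 = (-0.250000, 1.000000, -0.146294, 0.195059)
  k2: at (p, q) = (-0.018750, -0.925000), (dp/dtau, dq/dtau) = (-0.260972, 1.014629); Gamma_ppp = 0.000000, Gamma_ppq = -0.286933, Gamma_pqq = 0.000000, Gamma_qpp = 0.000000, Gamma_qpq = 0.407780, Gamma_qqq = 0.000000; k2 = (-0.260972, 1.014629, -0.151954, 0.215952)
  k3: at (p, q) = (-0.019573, -0.923903), (dp/dtau, dq/dtau) = (-0.261397, 1.016196); Gamma_ppp = 0.000000, Gamma_ppq = -0.286965, Gamma_pqq = 0.000000, Gamma_qpp = 0.000000, Gamma_qpq = 0.408056, Gamma_qqq = 0.000000; k3 = (-0.261397, 1.016196, -0.152453, 0.216784)
  k4: at (p, q) = (-0.039209, -0.847571), (dp/dtau, dq/dtau) = (-0.272868, 1.032518); Gamma_ppp = 0.000000, Gamma_ppq = -0.279437, Gamma_pqq = 0.000000, Gamma_qpp = 0.000000, Gamma_qpq = 0.426663, Gamma_qqq = 0.000000; k4 = (-0.272868, 1.032518, -0.157458, 0.240417)
  Y <- Y + (h/6)(k1 + 2k2 + 2k3 + k4): p = -0.0392, q = -0.8476, dp/dtau = -0.2728, dq/dtau = 1.0325
step 2:
  k1: at (p, q) = (-0.039190, -0.847646), (dp/dtau, dq/dtau) = (-0.272814, 1.032524); Gamma_ppp = 0.000000, Gamma_ppq = -0.279446, Gamma_pqq = 0.000000, Gamma_qpp = 0.000000, Gamma_qpq = 0.426644, Gamma_qqq = 0.000000; k1 = (-0.272814, 1.032524, -0.157433, 0.240360)
  k2: at (p, q) = (-0.059651, -0.770206), (dp/dtau, dq/dtau) = (-0.284622, 1.050551); Gamma_ppp = 0.000000, Gamma_ppq = -0.269729, Gamma_pqq = 0.000000, Gamma_qpp = 0.000000, Gamma_qpq = 0.446048, Gamma_qqq = 0.000000; k2 = (-0.284622, 1.050551, -0.161303, 0.266745)
  k3: at (p, q) = (-0.060537, -0.768854), (dp/dtau, dq/dtau) = (-0.284912, 1.052530); Gamma_ppp = 0.000000, Gamma_ppq = -0.269665, Gamma_pqq = 0.000000, Gamma_qpp = 0.000000, Gamma_qpq = 0.446415, Gamma_qqq = 0.000000; k3 = (-0.284912, 1.052530, -0.161733, 0.267740)
  k4: at (p, q) = (-0.081927, -0.689766), (dp/dtau, dq/dtau) = (-0.297074, 1.072685); Gamma_ppp = 0.000000, Gamma_ppq = -0.257203, Gamma_pqq = 0.000000, Gamma_qpp = 0.000000, Gamma_qpq = 0.466630, Gamma_qqq = 0.000000; k4 = (-0.297074, 1.072685, -0.163924, 0.297399)
  Y <- Y + (h/6)(k1 + 2k2 + 2k3 + k4): p = -0.0819, q = -0.6899, dp/dtau = -0.2970, dq/dtau = 1.0727
step 3:
  k1: at (p, q) = (-0.081914, -0.689862), (dp/dtau, dq/dtau) = (-0.297000, 1.072692); Gamma_ppp = 0.000000, Gamma_ppq = -0.257223, Gamma_pqq = 0.000000, Gamma_qpp = 0.000000, Gamma_qpq = 0.466606, Gamma_qqq = 0.000000; k1 = (-0.297000, 1.072692, -0.163897, 0.297312)
  k2: at (p, q) = (-0.104189, -0.609410), (dp/dtau, dq/dtau) = (-0.309292, 1.094990); Gamma_ppp = 0.000000, Gamma_ppq = -0.241621, Gamma_pqq = 0.000000, Gamma_qpp = 0.000000, Gamma_qpq = 0.487335, Gamma_qqq = 0.000000; k2 = (-0.309292, 1.094990, -0.163660, 0.330093)
  k3: at (p, q) = (-0.105111, -0.607737), (dp/dtau, dq/dtau) = (-0.309274, 1.097449); Gamma_ppp = 0.000000, Gamma_ppq = -0.241369, Gamma_pqq = 0.000000, Gamma_qpp = 0.000000, Gamma_qpq = 0.487801, Gamma_qqq = 0.000000; k3 = (-0.309274, 1.097449, -0.163848, 0.331132)
  k4: at (p, q) = (-0.128305, -0.525244), (dp/dtau, dq/dtau) = (-0.321577, 1.122362); Gamma_ppp = 0.000000, Gamma_ppq = -0.221812, Gamma_pqq = 0.000000, Gamma_qpp = 0.000000, Gamma_qpq = 0.508886, Gamma_qqq = 0.000000; k4 = (-0.321577, 1.122362, -0.160115, 0.367340)
  Y <- Y + (h/6)(k1 + 2k2 + 2k3 + k4): p = -0.1283, q = -0.5254, dp/dtau = -0.3215, dq/dtau = 1.1224
step 4:
  k1: at (p, q) = (-0.128307, -0.525363), (dp/dtau, dq/dtau) = (-0.321476, 1.122369); Gamma_ppp = 0.000000, Gamma_ppq = -0.221851, Gamma_pqq = 0.000000, Gamma_qpp = 0.000000, Gamma_qpq = 0.508859, Gamma_qqq = 0.000000; k1 = (-0.321476, 1.122369, -0.160094, 0.367207)
  k2: at (p, q) = (-0.152417, -0.441186), (dp/dtau, dq/dtau) = (-0.333483, 1.149910); Gamma_ppp = 0.000000, Gamma_ppq = -0.197911, Gamma_pqq = 0.000000, Gamma_qpp = 0.000000, Gamma_qpq = 0.529747, Gamma_qqq = 0.000000; k2 = (-0.333483, 1.149910, -0.151788, 0.406289)
  k3: at (p, q) = (-0.153318, -0.439120), (dp/dtau, dq/dtau) = (-0.332860, 1.152841); Gamma_ppp = 0.000000, Gamma_ppq = -0.197334, Gamma_pqq = 0.000000, Gamma_qpp = 0.000000, Gamma_qpq = 0.530281, Gamma_qqq = 0.000000; k3 = (-0.332860, 1.152841, -0.151448, 0.406974)
  k4: at (p, q) = (-0.178236, -0.352437), (dp/dtau, dq/dtau) = (-0.344193, 1.183416); Gamma_ppp = 0.000000, Gamma_ppq = -0.167950, Gamma_pqq = 0.000000, Gamma_qpp = 0.000000, Gamma_qpq = 0.550450, Gamma_qqq = 0.000000; k4 = (-0.344193, 1.183416, -0.136820, 0.448422)
  Y <- Y + (h/6)(k1 + 2k2 + 2k3 + k4): p = -0.1783, q = -0.3526, dp/dtau = -0.3441, dq/dtau = 1.1834


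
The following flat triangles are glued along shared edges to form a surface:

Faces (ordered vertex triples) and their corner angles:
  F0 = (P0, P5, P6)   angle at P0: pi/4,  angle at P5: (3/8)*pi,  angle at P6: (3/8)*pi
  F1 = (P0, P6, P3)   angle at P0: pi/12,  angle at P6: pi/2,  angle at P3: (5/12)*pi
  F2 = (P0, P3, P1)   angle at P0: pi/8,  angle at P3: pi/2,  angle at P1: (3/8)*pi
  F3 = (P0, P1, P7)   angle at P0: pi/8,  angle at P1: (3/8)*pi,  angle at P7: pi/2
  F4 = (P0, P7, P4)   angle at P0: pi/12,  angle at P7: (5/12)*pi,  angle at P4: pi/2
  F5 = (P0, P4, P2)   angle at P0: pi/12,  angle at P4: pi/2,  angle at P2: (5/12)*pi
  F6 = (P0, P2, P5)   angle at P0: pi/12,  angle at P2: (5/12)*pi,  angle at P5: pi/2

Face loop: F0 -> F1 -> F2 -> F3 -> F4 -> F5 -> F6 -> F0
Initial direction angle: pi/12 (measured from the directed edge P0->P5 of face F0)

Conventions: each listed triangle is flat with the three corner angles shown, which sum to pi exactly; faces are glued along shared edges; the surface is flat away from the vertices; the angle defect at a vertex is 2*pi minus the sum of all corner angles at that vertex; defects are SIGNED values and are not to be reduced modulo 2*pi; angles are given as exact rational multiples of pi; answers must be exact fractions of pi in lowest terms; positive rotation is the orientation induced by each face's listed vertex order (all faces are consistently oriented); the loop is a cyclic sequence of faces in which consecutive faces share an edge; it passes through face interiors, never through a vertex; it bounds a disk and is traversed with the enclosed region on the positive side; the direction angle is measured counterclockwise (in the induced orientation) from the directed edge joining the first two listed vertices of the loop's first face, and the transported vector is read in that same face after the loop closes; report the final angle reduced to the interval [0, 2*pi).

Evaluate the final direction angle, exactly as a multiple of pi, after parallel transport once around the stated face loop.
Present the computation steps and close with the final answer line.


enclosed vertex P0: corner angles sum to (5/6)*pi, defect = 2*pi - (5/6)*pi = (7/6)*pi
holonomy = initial angle + sum of enclosed defects (mod 2*pi), positive in the induced orientation
final angle = pi/12 + (7/6)*pi = (5/4)*pi (mod 2*pi)

Answer: final direction angle = (5/4)*pi


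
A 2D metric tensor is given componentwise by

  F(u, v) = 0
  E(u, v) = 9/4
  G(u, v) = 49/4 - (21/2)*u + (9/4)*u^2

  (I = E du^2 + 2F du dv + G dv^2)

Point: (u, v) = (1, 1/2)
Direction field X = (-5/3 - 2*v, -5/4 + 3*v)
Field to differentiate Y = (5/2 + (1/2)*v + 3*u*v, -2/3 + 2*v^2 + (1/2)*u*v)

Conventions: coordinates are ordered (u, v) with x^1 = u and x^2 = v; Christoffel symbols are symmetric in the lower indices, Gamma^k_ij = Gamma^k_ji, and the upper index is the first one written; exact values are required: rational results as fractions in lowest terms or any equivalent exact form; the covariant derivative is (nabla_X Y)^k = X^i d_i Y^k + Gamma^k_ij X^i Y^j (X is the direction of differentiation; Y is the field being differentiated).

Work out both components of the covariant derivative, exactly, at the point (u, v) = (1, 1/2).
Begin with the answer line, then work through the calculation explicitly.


Answer: (nabla_X Y)^u = -223/72, (nabla_X Y)^v = -43/64

E = 9/4, F = 0, G = 4 at the point
E_u = 0, E_v = 0, F_u = 0, F_v = 0, G_u = -6, G_v = 0
EG - F^2 = 9;  g^inv = (1/9) * [[4, 0], [0, 9/4]]
first-kind symbols [ij,l] = (1/2)(d_i g_jl + d_j g_il - d_l g_ij): [uu,u] = E_u/2 = 0, [uu,v] = F_u - E_v/2 = 0, [uv,u] = E_v/2 = 0, [uv,v] = G_u/2 = -3, [vv,u] = F_v - G_u/2 = 3, [vv,v] = G_v/2 = 0
Gamma^u_ij = (G*[ij,u] - F*[ij,v])/(EG - F^2), Gamma^v_ij = (E*[ij,v] - F*[ij,u])/(EG - F^2)
Gamma_uuu = 0, Gamma_uuv = 0, Gamma_uvv = 4/3, Gamma_vuu = 0, Gamma_vuv = -3/4, Gamma_vvv = 0
X = (-8/3, 1/4), Y = (17/4, 1/12) at the point


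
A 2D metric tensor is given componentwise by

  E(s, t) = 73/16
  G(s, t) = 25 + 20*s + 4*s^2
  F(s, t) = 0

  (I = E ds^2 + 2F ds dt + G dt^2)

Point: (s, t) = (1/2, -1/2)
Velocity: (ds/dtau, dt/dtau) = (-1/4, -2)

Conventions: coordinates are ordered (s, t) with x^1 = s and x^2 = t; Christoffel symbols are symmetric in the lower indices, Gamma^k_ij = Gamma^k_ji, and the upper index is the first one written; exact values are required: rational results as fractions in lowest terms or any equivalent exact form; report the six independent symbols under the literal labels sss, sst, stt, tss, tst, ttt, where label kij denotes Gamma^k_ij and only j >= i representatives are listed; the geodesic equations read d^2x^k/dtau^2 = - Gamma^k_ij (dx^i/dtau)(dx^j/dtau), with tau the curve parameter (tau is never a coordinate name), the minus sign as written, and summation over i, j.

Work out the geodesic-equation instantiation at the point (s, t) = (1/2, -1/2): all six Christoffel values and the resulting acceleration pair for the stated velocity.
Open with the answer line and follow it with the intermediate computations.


Answer: Gamma_sss = 0, Gamma_sst = 0, Gamma_stt = -192/73, Gamma_tss = 0, Gamma_tst = 1/3, Gamma_ttt = 0; accelerations (d^2s/dtau^2, d^2t/dtau^2) = (768/73, -1/3)

E = 73/16, F = 0, G = 36 at the point
E_s = 0, E_t = 0, F_s = 0, F_t = 0, G_s = 24, G_t = 0
EG - F^2 = 657/4;  g^inv = (4/657) * [[36, 0], [0, 73/16]]
first-kind symbols [ij,l] = (1/2)(d_i g_jl + d_j g_il - d_l g_ij): [ss,s] = E_s/2 = 0, [ss,t] = F_s - E_t/2 = 0, [st,s] = E_t/2 = 0, [st,t] = G_s/2 = 12, [tt,s] = F_t - G_s/2 = -12, [tt,t] = G_t/2 = 0
Gamma^s_ij = (G*[ij,s] - F*[ij,t])/(EG - F^2), Gamma^t_ij = (E*[ij,t] - F*[ij,s])/(EG - F^2)
Gamma_sss = 0, Gamma_sst = 0, Gamma_stt = -192/73, Gamma_tss = 0, Gamma_tst = 1/3, Gamma_ttt = 0
d^2s/dtau^2 = -(Gamma_sss*(-1/4)^2 + 2*Gamma_sst*(-1/4)*(-2) + Gamma_stt*(-2)^2) = 768/73
d^2t/dtau^2 = -(Gamma_tss*(-1/4)^2 + 2*Gamma_tst*(-1/4)*(-2) + Gamma_ttt*(-2)^2) = -1/3


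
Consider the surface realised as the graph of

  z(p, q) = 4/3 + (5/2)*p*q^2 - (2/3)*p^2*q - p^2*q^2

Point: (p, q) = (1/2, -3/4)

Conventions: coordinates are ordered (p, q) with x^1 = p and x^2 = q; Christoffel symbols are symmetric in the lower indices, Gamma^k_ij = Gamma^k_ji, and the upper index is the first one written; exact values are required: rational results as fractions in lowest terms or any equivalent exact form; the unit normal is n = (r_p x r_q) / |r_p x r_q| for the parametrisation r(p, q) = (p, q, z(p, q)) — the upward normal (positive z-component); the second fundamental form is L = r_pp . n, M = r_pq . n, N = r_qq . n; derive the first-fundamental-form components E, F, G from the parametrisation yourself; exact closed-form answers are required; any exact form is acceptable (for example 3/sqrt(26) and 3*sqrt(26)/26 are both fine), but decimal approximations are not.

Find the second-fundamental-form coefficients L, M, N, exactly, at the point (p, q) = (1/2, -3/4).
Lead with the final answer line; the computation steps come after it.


Answer: L = -12*sqrt(51457)/51457, M = -40*sqrt(51457)/7351, N = 192*sqrt(51457)/51457

z_p = 43/32, z_q = -5/3, z_pp = -1/8, z_pq = -35/12, z_qq = 2
E = 2873/1024, F = -215/96, G = 34/9; answer radicand W^2 = 51457/9216
unnormalised second-form numerators: l = -1/8, m = -35/12, n = 2; L = l/sqrt(51457/9216), and similarly M = m/sqrt(W^2), N = n/sqrt(W^2)


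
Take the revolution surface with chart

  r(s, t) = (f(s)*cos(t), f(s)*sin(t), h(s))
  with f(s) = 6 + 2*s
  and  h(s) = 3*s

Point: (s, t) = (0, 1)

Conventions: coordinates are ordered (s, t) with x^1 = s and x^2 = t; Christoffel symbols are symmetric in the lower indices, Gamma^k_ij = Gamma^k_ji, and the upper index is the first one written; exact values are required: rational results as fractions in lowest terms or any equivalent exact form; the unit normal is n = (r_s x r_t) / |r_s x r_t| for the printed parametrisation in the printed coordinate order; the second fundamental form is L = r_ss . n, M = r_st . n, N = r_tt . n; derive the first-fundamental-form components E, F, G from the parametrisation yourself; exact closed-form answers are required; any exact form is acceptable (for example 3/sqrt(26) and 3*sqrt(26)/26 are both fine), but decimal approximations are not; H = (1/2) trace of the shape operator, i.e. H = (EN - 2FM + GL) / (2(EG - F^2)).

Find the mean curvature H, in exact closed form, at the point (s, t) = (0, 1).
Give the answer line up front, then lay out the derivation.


Answer: H = sqrt(13)/52

f = 6, f' = 2, f'' = 0, h' = 3, h'' = 0
E = 13, F = 0, G = 36; answer radicand W^2 = 13
unnormalised second-form numerators: l = 0, m = 0, n = 18; L = l/sqrt(13), and similarly M = m/sqrt(W^2), N = n/sqrt(W^2)
H = (E*n - 2*F*m + G*l) / (2*(EG - F^2)*sqrt(W^2)); E*n - 2*F*m + G*l = 234, EG - F^2 = 468, so H = (1/4)/sqrt(13)


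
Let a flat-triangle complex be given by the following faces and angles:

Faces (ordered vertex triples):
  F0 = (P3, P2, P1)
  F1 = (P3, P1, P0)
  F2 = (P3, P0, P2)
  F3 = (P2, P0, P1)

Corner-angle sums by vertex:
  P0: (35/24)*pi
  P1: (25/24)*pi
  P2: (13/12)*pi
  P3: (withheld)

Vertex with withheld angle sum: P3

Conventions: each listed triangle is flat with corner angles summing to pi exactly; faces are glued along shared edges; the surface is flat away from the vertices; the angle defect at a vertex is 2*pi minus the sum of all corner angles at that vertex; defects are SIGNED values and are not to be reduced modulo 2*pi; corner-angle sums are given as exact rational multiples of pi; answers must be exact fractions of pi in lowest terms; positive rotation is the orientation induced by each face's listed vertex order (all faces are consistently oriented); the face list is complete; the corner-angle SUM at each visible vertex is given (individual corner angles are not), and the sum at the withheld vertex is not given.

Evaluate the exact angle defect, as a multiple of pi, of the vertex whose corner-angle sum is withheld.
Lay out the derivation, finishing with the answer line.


V = 4, E = 6, F = 4; chi = V - E + F = 2
Gauss-Bonnet: total defect = 2*pi*chi = 4*pi; visible defects sum to (29/12)*pi

Answer: defect(P3) = (19/12)*pi


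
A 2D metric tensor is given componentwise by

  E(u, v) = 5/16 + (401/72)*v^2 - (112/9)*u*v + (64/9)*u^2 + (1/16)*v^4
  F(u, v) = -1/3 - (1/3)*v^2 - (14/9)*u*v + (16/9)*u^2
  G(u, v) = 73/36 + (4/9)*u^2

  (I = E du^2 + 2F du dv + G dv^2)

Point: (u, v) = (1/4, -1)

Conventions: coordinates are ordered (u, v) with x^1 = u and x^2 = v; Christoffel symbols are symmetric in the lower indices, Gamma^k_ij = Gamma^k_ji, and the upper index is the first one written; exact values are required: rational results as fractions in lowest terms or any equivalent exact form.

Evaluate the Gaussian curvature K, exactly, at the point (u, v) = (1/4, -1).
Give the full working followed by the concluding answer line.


E = 19/2, F = -1/6, G = 37/18, EG - F^2 = 39/2 at the point
E_u = 16, E_v = -29/2, F_u = 22/9, F_v = 5/18, G_u = 2/9, G_v = 0
E_vv = 107/9, F_uv = -14/9, G_uu = 8/9
By Brioschi, K is (det M1 - det M2) divided by (EG - F^2) squared.
M1 = [[-E_vv/2 + F_uv - G_uu/2, E_u/2, F_u - E_v/2], [F_v - G_u/2, E, F], [G_v/2, F, G]] = [[-143/18, 8, 349/36], [1/6, 19/2, -1/6], [0, -1/6, 37/18]]; det M1 = -204673/1296
M2 = [[0, E_v/2, G_u/2], [E_v/2, E, F], [G_u/2, F, G]] = [[0, -29/4, 1/9], [-29/4, 19/2, -1/6], [1/9, -1/6, 37/18]]; det M2 = -279661/2592
det M1 - det M2 = -129685/2592; K = -129685/2592 / (39/2)^2 = -129685/985608

Answer: K = -129685/985608


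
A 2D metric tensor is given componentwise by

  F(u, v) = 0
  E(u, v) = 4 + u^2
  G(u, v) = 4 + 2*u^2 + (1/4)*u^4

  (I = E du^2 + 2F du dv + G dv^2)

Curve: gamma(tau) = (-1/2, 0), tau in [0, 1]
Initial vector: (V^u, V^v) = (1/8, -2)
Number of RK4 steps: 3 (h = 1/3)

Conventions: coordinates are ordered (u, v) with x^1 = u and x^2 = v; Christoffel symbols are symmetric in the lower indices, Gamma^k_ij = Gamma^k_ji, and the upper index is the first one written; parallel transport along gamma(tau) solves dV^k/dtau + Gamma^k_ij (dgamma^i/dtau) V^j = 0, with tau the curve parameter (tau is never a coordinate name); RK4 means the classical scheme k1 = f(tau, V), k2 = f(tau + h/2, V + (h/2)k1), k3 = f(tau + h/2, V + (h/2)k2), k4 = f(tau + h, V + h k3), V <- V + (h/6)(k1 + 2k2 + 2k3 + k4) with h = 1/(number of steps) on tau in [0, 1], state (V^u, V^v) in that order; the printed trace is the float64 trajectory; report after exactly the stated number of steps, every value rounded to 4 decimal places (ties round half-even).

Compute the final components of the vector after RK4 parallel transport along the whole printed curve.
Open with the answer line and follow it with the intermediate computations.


Answer: V^u = 0.1250, V^v = -2.0000

gamma'(tau) = (0, 0); f(tau, V)^k = -Gamma^k_ij(gamma(tau)) gamma'^i(tau) V^j; h = 1/3; intermediate values shown to 6 dp
curve data and Christoffel symbols at the stage parameters:
  tau = 0.000000: gamma = (-0.500000, 0.000000), gamma' = (0.000000, 0.000000); Gamma_uuu = -0.117647, Gamma_uuv = 0.000000, Gamma_uvv = 0.250000, Gamma_vuu = 0.000000, Gamma_vuv = -0.235294, Gamma_vvv = 0.000000
  tau = 0.166667: gamma = (-0.500000, 0.000000), gamma' = (0.000000, 0.000000); Gamma_uuu = -0.117647, Gamma_uuv = 0.000000, Gamma_uvv = 0.250000, Gamma_vuu = 0.000000, Gamma_vuv = -0.235294, Gamma_vvv = 0.000000
  tau = 0.333333: gamma = (-0.500000, 0.000000), gamma' = (0.000000, 0.000000); Gamma_uuu = -0.117647, Gamma_uuv = 0.000000, Gamma_uvv = 0.250000, Gamma_vuu = 0.000000, Gamma_vuv = -0.235294, Gamma_vvv = 0.000000
  tau = 0.500000: gamma = (-0.500000, 0.000000), gamma' = (0.000000, 0.000000); Gamma_uuu = -0.117647, Gamma_uuv = 0.000000, Gamma_uvv = 0.250000, Gamma_vuu = 0.000000, Gamma_vuv = -0.235294, Gamma_vvv = 0.000000
  tau = 0.666667: gamma = (-0.500000, 0.000000), gamma' = (0.000000, 0.000000); Gamma_uuu = -0.117647, Gamma_uuv = 0.000000, Gamma_uvv = 0.250000, Gamma_vuu = 0.000000, Gamma_vuv = -0.235294, Gamma_vvv = 0.000000
  tau = 0.833333: gamma = (-0.500000, 0.000000), gamma' = (0.000000, 0.000000); Gamma_uuu = -0.117647, Gamma_uuv = 0.000000, Gamma_uvv = 0.250000, Gamma_vuu = 0.000000, Gamma_vuv = -0.235294, Gamma_vvv = 0.000000
  tau = 1.000000: gamma = (-0.500000, 0.000000), gamma' = (0.000000, 0.000000); Gamma_uuu = -0.117647, Gamma_uuv = 0.000000, Gamma_uvv = 0.250000, Gamma_vuu = 0.000000, Gamma_vuv = -0.235294, Gamma_vvv = 0.000000
step 0: V^u = 0.1250, V^v = -2.0000
step 1: k1 = (0.000000, 0.000000), k2 = (0.000000, 0.000000), k3 = (0.000000, 0.000000), k4 = (0.000000, 0.000000); V <- V + (h/6)(k1 + 2k2 + 2k3 + k4): V^u = 0.1250, V^v = -2.0000
step 2: k1 = (0.000000, 0.000000), k2 = (0.000000, 0.000000), k3 = (0.000000, 0.000000), k4 = (0.000000, 0.000000); V <- V + (h/6)(k1 + 2k2 + 2k3 + k4): V^u = 0.1250, V^v = -2.0000
step 3: k1 = (0.000000, 0.000000), k2 = (0.000000, 0.000000), k3 = (0.000000, 0.000000), k4 = (0.000000, 0.000000); V <- V + (h/6)(k1 + 2k2 + 2k3 + k4): V^u = 0.1250, V^v = -2.0000


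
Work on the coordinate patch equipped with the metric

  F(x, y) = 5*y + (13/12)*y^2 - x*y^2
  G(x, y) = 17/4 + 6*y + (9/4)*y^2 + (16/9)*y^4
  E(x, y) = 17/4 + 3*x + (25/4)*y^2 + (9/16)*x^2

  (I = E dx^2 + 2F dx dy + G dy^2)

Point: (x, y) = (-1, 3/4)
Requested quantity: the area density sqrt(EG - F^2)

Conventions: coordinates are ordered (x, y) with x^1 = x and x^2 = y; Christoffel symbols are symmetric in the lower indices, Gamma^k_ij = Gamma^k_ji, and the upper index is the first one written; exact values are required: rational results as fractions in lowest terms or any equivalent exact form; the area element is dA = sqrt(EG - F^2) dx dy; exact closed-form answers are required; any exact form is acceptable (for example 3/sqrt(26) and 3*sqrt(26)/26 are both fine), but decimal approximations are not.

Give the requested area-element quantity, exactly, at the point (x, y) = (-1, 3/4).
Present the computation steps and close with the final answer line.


E = 341/64, F = 315/64, G = 677/64; EG - F^2 = 8227/256

Answer: sqrt(EG - F^2) = sqrt(8227)/16


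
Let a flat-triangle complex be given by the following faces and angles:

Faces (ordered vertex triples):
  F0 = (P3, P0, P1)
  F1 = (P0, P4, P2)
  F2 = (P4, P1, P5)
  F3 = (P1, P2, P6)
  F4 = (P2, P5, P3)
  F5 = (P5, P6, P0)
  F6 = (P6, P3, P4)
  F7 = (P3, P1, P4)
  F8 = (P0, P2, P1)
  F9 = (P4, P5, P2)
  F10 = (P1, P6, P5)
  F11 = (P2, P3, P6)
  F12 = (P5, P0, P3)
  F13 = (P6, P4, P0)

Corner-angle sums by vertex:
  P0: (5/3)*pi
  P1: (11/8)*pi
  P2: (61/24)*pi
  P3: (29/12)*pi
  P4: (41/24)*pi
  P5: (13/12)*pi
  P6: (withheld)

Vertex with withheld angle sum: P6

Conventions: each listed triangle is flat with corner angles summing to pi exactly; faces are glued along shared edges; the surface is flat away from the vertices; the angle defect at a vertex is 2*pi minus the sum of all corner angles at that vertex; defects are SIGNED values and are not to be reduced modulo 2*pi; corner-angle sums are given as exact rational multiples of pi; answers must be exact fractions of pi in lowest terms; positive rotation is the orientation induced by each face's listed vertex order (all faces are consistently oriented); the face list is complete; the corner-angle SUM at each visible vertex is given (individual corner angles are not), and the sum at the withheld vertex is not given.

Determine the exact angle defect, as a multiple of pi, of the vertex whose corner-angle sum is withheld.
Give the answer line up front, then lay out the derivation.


Answer: defect(P6) = (-29/24)*pi

V = 7, E = 21, F = 14; chi = V - E + F = 0
Gauss-Bonnet: total defect = 2*pi*chi = 0; visible defects sum to (29/24)*pi
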